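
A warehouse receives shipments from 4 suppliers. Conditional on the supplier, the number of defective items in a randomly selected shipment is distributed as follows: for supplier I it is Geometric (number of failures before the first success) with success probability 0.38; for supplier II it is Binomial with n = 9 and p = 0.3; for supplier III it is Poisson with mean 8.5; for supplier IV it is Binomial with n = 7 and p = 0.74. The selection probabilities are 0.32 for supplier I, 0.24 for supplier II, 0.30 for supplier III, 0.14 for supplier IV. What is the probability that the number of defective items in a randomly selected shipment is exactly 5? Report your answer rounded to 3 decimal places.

Conditional on each supplier, P(X = 5): I: 0.034813; II: 0.0735138; III: 0.0752333; IV: 0.31501.
By total probability, P(X = 5) = 0.32·0.034813 + 0.24·0.0735138 + 0.3·0.0752333 + 0.14·0.31501 = 0.0954549.

0.095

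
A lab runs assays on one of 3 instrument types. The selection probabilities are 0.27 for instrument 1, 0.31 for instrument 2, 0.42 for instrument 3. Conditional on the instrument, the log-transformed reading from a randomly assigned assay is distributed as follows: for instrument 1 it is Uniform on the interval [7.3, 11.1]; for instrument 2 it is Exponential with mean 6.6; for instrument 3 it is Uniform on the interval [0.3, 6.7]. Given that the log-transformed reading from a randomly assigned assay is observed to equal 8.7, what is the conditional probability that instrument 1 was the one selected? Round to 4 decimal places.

0.8497

Likelihoods f(8.7 | ·): 1: 0.263158; 2: 0.0405487; 3: 0.
Posterior ∝ prior × likelihood. Numerator for 1: 0.27·0.263158 = 0.0710526.
Normalizing constant: 0.27·0.263158 + 0.31·0.0405487 + 0.42·0 = 0.0836227.
P(1 | observation) = 0.0710526 / 0.0836227 = 0.849681.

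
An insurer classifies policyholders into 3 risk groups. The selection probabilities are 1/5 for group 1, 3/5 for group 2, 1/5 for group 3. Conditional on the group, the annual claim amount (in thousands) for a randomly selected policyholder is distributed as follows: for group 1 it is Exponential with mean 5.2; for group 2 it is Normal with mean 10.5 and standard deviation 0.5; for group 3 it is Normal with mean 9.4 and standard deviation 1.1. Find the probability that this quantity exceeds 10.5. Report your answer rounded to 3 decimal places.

Conditional on each group, P(X > 10.5): 1: 0.132758; 2: 0.5; 3: 0.158655.
By total probability, P(X > 10.5) = 0.2·0.132758 + 0.6·0.5 + 0.2·0.158655 = 0.358283.

0.358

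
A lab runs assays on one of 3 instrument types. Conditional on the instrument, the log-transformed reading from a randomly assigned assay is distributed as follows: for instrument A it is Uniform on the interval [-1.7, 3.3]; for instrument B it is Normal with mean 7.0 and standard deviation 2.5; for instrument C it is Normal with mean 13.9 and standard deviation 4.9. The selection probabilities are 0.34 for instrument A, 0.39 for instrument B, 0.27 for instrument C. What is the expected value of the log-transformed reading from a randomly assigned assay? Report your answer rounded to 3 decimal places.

Component means — A: 0.8; B: 7; C: 13.9.
E[X] = 0.34·0.8 + 0.39·7 + 0.27·13.9 = 6.755.

6.755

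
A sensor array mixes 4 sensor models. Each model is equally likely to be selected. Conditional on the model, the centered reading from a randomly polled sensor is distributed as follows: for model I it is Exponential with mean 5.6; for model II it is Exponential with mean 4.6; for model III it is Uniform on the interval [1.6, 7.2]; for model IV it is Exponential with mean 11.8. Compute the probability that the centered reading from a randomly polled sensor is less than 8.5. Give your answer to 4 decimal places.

0.7842

Conditional on each model, P(X < 8.5): I: 0.780819; II: 0.842421; III: 1; IV: 0.513413.
By total probability, P(X < 8.5) = 0.25·0.780819 + 0.25·0.842421 + 0.25·1 + 0.25·0.513413 = 0.784163.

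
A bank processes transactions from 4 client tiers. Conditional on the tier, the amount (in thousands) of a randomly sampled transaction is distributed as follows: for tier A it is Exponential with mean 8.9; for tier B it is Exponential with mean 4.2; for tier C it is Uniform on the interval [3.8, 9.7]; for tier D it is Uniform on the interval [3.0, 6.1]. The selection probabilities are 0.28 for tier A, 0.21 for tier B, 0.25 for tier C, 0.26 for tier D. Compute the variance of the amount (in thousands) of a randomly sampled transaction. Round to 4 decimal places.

Per component, A: μ=8.9, E[X²]=158.42; B: μ=4.2, E[X²]=35.28; C: μ=6.75, E[X²]=48.4633; D: μ=4.55, E[X²]=21.5033.
E[X] = 0.28·8.9 + 0.21·4.2 + 0.25·6.75 + 0.26·4.55 = 6.2445.
E[X²] = 0.28·158.42 + 0.21·35.28 + 0.25·48.4633 + 0.26·21.5033 = 69.4731.
Var(X) = E[X²] − (E[X])² = 69.4731 − 38.9938 = 30.4793.

30.4793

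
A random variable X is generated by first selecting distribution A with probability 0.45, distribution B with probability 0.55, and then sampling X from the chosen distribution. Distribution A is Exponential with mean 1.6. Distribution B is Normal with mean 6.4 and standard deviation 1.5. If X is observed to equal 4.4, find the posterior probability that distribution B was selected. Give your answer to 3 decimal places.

0.770

Likelihoods f(4.4 | ·): A: 0.0399549; B: 0.10934.
Posterior ∝ prior × likelihood. Numerator for B: 0.55·0.10934 = 0.060137.
Normalizing constant: 0.45·0.0399549 + 0.55·0.10934 = 0.0781167.
P(B | observation) = 0.060137 / 0.0781167 = 0.769835.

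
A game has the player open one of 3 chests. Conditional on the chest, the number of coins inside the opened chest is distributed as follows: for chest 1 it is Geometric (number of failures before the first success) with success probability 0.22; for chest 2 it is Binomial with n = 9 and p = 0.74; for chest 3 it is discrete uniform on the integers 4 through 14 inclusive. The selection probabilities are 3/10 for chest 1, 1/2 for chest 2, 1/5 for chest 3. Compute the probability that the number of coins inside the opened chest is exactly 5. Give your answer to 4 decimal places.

Conditional on each chest, P(X = 5): 1: 0.0635178; 2: 0.127768; 3: 0.0909091.
By total probability, P(X = 5) = 0.3·0.0635178 + 0.5·0.127768 + 0.2·0.0909091 = 0.101121.

0.1011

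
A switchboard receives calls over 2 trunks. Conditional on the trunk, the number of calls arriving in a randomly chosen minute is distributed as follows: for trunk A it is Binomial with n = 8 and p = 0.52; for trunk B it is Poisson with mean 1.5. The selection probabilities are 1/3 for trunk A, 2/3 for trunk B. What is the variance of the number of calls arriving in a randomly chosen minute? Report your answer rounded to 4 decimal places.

3.2380

Per component, A: μ=4.16, E[X²]=19.3024; B: μ=1.5, E[X²]=3.75.
E[X] = 0.333333·4.16 + 0.666667·1.5 = 2.38667.
E[X²] = 0.333333·19.3024 + 0.666667·3.75 = 8.93413.
Var(X) = E[X²] − (E[X])² = 8.93413 − 5.69618 = 3.23796.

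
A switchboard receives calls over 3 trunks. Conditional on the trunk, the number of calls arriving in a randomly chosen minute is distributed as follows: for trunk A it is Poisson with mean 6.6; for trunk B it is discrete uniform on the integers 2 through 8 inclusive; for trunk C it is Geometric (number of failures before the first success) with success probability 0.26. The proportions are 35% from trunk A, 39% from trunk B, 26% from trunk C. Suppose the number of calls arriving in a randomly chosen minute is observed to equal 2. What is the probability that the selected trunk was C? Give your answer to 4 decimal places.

Likelihoods P(X=2 | ·): A: 0.0296288; B: 0.142857; C: 0.142376.
Posterior ∝ prior × likelihood. Numerator for C: 0.26·0.142376 = 0.0370178.
Normalizing constant: 0.35·0.0296288 + 0.39·0.142857 + 0.26·0.142376 = 0.103102.
P(C | observation) = 0.0370178 / 0.103102 = 0.35904.

0.3590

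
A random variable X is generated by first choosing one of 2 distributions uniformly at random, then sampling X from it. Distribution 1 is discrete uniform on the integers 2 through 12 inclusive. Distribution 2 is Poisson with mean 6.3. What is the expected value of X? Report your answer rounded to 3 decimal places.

Component means — 1: 7; 2: 6.3.
E[X] = 0.5·7 + 0.5·6.3 = 6.65.

6.650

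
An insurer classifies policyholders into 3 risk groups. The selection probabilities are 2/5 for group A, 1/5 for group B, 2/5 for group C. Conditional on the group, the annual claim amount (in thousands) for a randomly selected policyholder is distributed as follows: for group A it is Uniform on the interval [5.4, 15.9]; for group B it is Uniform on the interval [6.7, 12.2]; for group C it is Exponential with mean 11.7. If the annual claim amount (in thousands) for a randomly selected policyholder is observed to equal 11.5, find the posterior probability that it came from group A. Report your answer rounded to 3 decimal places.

Likelihoods f(11.5 | ·): A: 0.0952381; B: 0.181818; C: 0.0319848.
Posterior ∝ prior × likelihood. Numerator for A: 0.4·0.0952381 = 0.0380952.
Normalizing constant: 0.4·0.0952381 + 0.2·0.181818 + 0.4·0.0319848 = 0.0872528.
P(A | observation) = 0.0380952 / 0.0872528 = 0.436608.

0.437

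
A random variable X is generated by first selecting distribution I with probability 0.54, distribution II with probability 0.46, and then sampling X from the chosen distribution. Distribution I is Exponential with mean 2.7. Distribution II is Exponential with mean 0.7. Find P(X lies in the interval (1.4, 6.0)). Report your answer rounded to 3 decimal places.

0.325

Conditional on each component, P(1.4 < X < 6.0): I: 0.487034; II: 0.135146.
By total probability, P(1.4 < X < 6.0) = 0.54·0.487034 + 0.46·0.135146 = 0.325165.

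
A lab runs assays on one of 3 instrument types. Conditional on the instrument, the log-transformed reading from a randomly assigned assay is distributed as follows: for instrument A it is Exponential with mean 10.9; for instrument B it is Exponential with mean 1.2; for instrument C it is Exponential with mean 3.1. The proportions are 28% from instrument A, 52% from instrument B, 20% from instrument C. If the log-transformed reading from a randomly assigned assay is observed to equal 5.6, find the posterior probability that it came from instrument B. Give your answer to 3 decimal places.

0.136

Likelihoods f(5.6 | ·): A: 0.0548845; B: 0.0078363; C: 0.0529793.
Posterior ∝ prior × likelihood. Numerator for B: 0.52·0.0078363 = 0.00407488.
Normalizing constant: 0.28·0.0548845 + 0.52·0.0078363 + 0.2·0.0529793 = 0.0300384.
P(B | observation) = 0.00407488 / 0.0300384 = 0.135656.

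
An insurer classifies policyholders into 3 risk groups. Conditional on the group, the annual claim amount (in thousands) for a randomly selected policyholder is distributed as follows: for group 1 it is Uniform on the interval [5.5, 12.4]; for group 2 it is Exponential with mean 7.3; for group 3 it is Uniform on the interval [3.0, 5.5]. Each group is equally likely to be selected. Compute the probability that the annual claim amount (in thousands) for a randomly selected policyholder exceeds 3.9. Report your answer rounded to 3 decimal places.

Conditional on each group, P(X > 3.9): 1: 1; 2: 0.586111; 3: 0.64.
By total probability, P(X > 3.9) = 0.333333·1 + 0.333333·0.586111 + 0.333333·0.64 = 0.742037.

0.742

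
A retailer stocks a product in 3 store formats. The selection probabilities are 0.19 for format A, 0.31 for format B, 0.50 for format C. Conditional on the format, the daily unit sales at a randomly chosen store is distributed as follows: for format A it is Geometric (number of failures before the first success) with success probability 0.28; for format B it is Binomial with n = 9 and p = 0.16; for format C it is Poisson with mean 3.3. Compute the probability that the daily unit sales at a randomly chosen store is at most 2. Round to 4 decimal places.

0.5583

Conditional on each format, P(X ≤ 2): A: 0.626752; B: 0.837112; C: 0.359426.
By total probability, P(X ≤ 2) = 0.19·0.626752 + 0.31·0.837112 + 0.5·0.359426 = 0.558301.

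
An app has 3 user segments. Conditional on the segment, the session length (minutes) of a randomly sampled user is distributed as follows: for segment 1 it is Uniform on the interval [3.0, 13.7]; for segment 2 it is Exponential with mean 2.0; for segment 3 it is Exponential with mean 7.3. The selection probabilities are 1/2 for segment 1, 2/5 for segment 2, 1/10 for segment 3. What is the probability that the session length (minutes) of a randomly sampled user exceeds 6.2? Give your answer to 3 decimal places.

Conditional on each segment, P(X > 6.2): 1: 0.700935; 2: 0.0450492; 3: 0.427708.
By total probability, P(X > 6.2) = 0.5·0.700935 + 0.4·0.0450492 + 0.1·0.427708 = 0.411258.

0.411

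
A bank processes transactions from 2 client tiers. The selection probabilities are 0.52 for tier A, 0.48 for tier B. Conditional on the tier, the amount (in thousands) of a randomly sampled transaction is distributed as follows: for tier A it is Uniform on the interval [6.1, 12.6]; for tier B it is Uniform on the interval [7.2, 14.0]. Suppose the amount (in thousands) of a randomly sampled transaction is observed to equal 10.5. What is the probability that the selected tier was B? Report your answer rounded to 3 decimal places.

Likelihoods f(10.5 | ·): A: 0.153846; B: 0.147059.
Posterior ∝ prior × likelihood. Numerator for B: 0.48·0.147059 = 0.0705882.
Normalizing constant: 0.52·0.153846 + 0.48·0.147059 = 0.150588.
P(B | observation) = 0.0705882 / 0.150588 = 0.46875.

0.469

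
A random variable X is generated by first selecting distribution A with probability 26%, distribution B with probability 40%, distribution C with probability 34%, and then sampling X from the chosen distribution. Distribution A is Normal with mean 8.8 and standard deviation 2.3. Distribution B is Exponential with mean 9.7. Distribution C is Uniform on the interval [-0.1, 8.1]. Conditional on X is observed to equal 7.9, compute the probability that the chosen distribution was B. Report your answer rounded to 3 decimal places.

0.180

Likelihoods f(7.9 | ·): A: 0.160669; B: 0.0456588; C: 0.121951.
Posterior ∝ prior × likelihood. Numerator for B: 0.4·0.0456588 = 0.0182635.
Normalizing constant: 0.26·0.160669 + 0.4·0.0456588 + 0.34·0.121951 = 0.101501.
P(B | observation) = 0.0182635 / 0.101501 = 0.179934.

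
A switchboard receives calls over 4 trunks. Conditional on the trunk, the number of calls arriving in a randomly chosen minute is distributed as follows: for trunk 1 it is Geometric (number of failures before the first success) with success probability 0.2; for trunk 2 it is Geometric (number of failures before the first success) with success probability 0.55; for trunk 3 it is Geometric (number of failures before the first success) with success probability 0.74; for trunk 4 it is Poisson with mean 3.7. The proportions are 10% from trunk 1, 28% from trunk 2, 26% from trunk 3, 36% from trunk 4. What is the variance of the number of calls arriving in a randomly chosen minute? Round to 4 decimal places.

Per component, 1: μ=4, E[X²]=36; 2: μ=0.818182, E[X²]=2.15702; 3: μ=0.351351, E[X²]=0.598247; 4: μ=3.7, E[X²]=17.39.
E[X] = 0.1·4 + 0.28·0.818182 + 0.26·0.351351 + 0.36·3.7 = 2.05244.
E[X²] = 0.1·36 + 0.28·2.15702 + 0.26·0.598247 + 0.36·17.39 = 10.6199.
Var(X) = E[X²] − (E[X])² = 10.6199 − 4.21252 = 6.40739.

6.4074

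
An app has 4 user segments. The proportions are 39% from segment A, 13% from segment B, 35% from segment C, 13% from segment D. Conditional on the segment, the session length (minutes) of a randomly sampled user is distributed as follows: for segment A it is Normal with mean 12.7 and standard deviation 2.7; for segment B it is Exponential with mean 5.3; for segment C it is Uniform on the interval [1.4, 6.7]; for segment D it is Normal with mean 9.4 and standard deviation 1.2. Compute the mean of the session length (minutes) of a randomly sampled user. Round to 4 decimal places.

8.2815

Component means — A: 12.7; B: 5.3; C: 4.05; D: 9.4.
E[X] = 0.39·12.7 + 0.13·5.3 + 0.35·4.05 + 0.13·9.4 = 8.2815.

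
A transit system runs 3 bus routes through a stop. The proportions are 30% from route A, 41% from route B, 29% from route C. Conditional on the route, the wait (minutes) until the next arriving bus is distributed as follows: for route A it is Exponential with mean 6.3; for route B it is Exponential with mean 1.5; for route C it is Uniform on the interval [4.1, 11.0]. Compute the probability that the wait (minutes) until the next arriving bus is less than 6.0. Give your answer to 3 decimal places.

0.667

Conditional on each route, P(X < 6.0): A: 0.614179; B: 0.981684; C: 0.275362.
By total probability, P(X < 6.0) = 0.3·0.614179 + 0.41·0.981684 + 0.29·0.275362 = 0.666599.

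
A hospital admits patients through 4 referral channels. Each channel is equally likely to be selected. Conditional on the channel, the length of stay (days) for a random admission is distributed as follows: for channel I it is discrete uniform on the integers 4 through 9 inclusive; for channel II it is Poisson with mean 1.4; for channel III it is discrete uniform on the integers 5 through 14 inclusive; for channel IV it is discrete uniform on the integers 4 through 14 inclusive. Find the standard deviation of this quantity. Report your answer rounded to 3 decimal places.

Per component, I: μ=6.5, E[X²]=45.1667; II: μ=1.4, E[X²]=3.36; III: μ=9.5, E[X²]=98.5; IV: μ=9, E[X²]=91.
E[X] = 0.25·6.5 + 0.25·1.4 + 0.25·9.5 + 0.25·9 = 6.6.
E[X²] = 0.25·45.1667 + 0.25·3.36 + 0.25·98.5 + 0.25·91 = 59.5067.
Var(X) = E[X²] − (E[X])² = 59.5067 − 43.56 = 15.9467.
SD(X) = √15.9467 = 3.99333.

3.993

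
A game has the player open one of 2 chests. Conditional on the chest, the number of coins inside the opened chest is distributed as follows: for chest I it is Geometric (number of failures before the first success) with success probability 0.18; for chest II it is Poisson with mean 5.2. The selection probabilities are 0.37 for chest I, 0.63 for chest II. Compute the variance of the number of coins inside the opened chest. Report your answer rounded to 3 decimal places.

12.737

Per component, I: μ=4.55556, E[X²]=46.0617; II: μ=5.2, E[X²]=32.24.
E[X] = 0.37·4.55556 + 0.63·5.2 = 4.96156.
E[X²] = 0.37·46.0617 + 0.63·32.24 = 37.354.
Var(X) = E[X²] − (E[X])² = 37.354 − 24.617 = 12.737.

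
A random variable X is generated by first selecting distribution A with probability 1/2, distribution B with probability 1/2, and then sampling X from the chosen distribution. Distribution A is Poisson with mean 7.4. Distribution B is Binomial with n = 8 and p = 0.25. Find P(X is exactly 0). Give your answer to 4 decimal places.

Conditional on each component, P(X = 0): A: 0.000611253; B: 0.100113.
By total probability, P(X = 0) = 0.5·0.000611253 + 0.5·0.100113 = 0.0503621.

0.0504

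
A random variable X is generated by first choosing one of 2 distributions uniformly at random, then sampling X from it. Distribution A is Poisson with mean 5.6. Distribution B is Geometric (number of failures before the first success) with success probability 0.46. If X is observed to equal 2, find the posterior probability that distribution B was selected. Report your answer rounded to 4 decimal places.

0.6982

Likelihoods P(X=2 | ·): A: 0.0579825; B: 0.134136.
Posterior ∝ prior × likelihood. Numerator for B: 0.5·0.134136 = 0.067068.
Normalizing constant: 0.5·0.0579825 + 0.5·0.134136 = 0.0960593.
P(B | observation) = 0.067068 / 0.0960593 = 0.698194.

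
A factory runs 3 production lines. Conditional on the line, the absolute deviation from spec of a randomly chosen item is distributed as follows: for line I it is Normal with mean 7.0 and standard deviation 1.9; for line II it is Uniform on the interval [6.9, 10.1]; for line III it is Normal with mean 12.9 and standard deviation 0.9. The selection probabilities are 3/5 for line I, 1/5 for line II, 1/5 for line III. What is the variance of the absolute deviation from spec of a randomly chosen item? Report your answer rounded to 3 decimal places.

Per component, I: μ=7, E[X²]=52.61; II: μ=8.5, E[X²]=73.1033; III: μ=12.9, E[X²]=167.22.
E[X] = 0.6·7 + 0.2·8.5 + 0.2·12.9 = 8.48.
E[X²] = 0.6·52.61 + 0.2·73.1033 + 0.2·167.22 = 79.6307.
Var(X) = E[X²] − (E[X])² = 79.6307 − 71.9104 = 7.72027.

7.720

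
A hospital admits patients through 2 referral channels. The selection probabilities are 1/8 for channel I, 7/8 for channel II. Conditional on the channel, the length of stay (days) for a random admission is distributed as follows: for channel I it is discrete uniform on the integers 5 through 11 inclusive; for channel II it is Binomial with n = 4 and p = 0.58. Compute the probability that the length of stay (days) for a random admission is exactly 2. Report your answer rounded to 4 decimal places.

Conditional on each channel, P(X = 2): I: 0; II: 0.356046.
By total probability, P(X = 2) = 0.125·0 + 0.875·0.356046 = 0.31154.

0.3115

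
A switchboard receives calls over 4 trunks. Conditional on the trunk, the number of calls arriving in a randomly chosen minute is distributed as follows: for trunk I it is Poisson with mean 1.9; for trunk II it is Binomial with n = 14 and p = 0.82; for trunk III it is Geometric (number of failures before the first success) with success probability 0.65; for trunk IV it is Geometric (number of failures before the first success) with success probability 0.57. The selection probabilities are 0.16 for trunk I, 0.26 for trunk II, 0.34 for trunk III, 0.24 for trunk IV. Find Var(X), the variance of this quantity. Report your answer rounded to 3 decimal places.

Per component, I: μ=1.9, E[X²]=5.51; II: μ=11.48, E[X²]=133.857; III: μ=0.538462, E[X²]=1.11834; IV: μ=0.754386, E[X²]=1.89258.
E[X] = 0.16·1.9 + 0.26·11.48 + 0.34·0.538462 + 0.24·0.754386 = 3.65293.
E[X²] = 0.16·5.51 + 0.26·133.857 + 0.34·1.11834 + 0.24·1.89258 = 36.5188.
Var(X) = E[X²] − (E[X])² = 36.5188 − 13.3439 = 23.1749.

23.175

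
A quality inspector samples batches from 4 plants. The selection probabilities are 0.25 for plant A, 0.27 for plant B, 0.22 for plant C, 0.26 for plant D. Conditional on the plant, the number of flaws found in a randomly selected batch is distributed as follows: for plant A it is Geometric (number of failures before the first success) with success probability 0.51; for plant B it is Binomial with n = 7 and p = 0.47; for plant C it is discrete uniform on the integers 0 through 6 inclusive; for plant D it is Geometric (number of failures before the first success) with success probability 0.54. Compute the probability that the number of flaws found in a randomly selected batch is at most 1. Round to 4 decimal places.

Conditional on each plant, P(X ≤ 1): A: 0.7599; B: 0.0846679; C: 0.285714; D: 0.7884.
By total probability, P(X ≤ 1) = 0.25·0.7599 + 0.27·0.0846679 + 0.22·0.285714 + 0.26·0.7884 = 0.480676.

0.4807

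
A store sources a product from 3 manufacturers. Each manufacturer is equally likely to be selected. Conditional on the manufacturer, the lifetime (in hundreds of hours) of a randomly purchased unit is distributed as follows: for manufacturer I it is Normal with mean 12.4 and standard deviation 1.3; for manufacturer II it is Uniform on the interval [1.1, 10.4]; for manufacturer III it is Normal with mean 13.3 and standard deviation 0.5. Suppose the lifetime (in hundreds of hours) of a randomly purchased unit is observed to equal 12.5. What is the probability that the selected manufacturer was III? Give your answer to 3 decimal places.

Likelihoods f(12.5 | ·): I: 0.305972; II: 0; III: 0.221842.
Posterior ∝ prior × likelihood. Numerator for III: 0.333333·0.221842 = 0.0739472.
Normalizing constant: 0.333333·0.305972 + 0.333333·0 + 0.333333·0.221842 = 0.175938.
P(III | observation) = 0.0739472 / 0.175938 = 0.420303.

0.420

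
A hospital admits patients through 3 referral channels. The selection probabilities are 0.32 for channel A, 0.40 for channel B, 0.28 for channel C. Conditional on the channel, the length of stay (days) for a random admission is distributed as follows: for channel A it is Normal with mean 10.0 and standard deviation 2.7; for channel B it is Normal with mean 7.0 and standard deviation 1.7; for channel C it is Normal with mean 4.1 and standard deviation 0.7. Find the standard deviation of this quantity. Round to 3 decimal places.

Per component, A: μ=10, E[X²]=107.29; B: μ=7, E[X²]=51.89; C: μ=4.1, E[X²]=17.3.
E[X] = 0.32·10 + 0.4·7 + 0.28·4.1 = 7.148.
E[X²] = 0.32·107.29 + 0.4·51.89 + 0.28·17.3 = 59.9328.
Var(X) = E[X²] − (E[X])² = 59.9328 − 51.0939 = 8.8389.
SD(X) = √8.8389 = 2.97303.

2.973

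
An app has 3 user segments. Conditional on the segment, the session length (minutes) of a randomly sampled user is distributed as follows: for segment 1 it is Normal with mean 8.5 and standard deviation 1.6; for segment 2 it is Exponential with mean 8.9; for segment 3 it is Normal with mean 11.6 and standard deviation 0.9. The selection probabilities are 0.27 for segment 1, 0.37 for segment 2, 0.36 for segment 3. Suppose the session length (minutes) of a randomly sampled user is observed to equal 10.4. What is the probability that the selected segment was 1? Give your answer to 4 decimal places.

Likelihoods f(10.4 | ·): 1: 0.123191; 2: 0.0349237; 3: 0.182233.
Posterior ∝ prior × likelihood. Numerator for 1: 0.27·0.123191 = 0.0332615.
Normalizing constant: 0.27·0.123191 + 0.37·0.0349237 + 0.36·0.182233 = 0.111787.
P(1 | observation) = 0.0332615 / 0.111787 = 0.297543.

0.2975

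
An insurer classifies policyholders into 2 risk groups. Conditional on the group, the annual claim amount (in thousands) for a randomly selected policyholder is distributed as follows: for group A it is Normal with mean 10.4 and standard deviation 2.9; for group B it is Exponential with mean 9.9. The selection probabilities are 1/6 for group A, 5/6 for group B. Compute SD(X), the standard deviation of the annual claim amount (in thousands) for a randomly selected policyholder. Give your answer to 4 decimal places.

9.1165

Per component, A: μ=10.4, E[X²]=116.57; B: μ=9.9, E[X²]=196.02.
E[X] = 0.166667·10.4 + 0.833333·9.9 = 9.98333.
E[X²] = 0.166667·116.57 + 0.833333·196.02 = 182.778.
Var(X) = E[X²] − (E[X])² = 182.778 − 99.6669 = 83.1114.
SD(X) = √83.1114 = 9.11654.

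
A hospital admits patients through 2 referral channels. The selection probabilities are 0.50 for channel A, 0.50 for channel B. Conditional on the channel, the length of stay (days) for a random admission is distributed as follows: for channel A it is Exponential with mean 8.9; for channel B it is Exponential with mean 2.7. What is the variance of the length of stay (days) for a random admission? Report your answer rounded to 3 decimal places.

52.860

Per component, A: μ=8.9, E[X²]=158.42; B: μ=2.7, E[X²]=14.58.
E[X] = 0.5·8.9 + 0.5·2.7 = 5.8.
E[X²] = 0.5·158.42 + 0.5·14.58 = 86.5.
Var(X) = E[X²] − (E[X])² = 86.5 − 33.64 = 52.86.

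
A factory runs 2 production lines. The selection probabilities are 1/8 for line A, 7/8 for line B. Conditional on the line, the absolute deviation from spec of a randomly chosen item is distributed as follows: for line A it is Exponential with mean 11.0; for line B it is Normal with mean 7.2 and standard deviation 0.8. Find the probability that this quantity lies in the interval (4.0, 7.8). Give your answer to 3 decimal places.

0.702

Conditional on each line, P(4.0 < X < 7.8): A: 0.203053; B: 0.773341.
By total probability, P(4.0 < X < 7.8) = 0.125·0.203053 + 0.875·0.773341 = 0.702055.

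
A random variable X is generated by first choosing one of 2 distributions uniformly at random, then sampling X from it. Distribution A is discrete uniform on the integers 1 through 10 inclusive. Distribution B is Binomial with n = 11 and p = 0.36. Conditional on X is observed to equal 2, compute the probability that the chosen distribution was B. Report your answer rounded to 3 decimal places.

Likelihoods P(X=2 | ·): A: 0.1; B: 0.128407.
Posterior ∝ prior × likelihood. Numerator for B: 0.5·0.128407 = 0.0642033.
Normalizing constant: 0.5·0.1 + 0.5·0.128407 = 0.114203.
P(B | observation) = 0.0642033 / 0.114203 = 0.562184.

0.562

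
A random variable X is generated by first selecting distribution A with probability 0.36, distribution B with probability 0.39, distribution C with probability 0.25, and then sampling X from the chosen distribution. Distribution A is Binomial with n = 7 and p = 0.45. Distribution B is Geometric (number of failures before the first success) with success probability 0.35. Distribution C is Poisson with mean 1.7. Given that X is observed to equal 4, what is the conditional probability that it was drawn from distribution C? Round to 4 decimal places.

Likelihoods P(X=4 | ·): A: 0.238785; B: 0.0624772; C: 0.0635746.
Posterior ∝ prior × likelihood. Numerator for C: 0.25·0.0635746 = 0.0158937.
Normalizing constant: 0.36·0.238785 + 0.39·0.0624772 + 0.25·0.0635746 = 0.126222.
P(C | observation) = 0.0158937 / 0.126222 = 0.125918.

0.1259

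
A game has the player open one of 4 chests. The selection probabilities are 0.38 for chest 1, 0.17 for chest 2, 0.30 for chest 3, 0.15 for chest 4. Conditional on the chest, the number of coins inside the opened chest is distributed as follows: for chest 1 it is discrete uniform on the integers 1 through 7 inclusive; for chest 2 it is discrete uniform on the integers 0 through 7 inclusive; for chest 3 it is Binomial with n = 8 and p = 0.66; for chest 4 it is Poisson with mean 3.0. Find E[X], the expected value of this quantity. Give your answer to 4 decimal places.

Component means — 1: 4; 2: 3.5; 3: 5.28; 4: 3.
E[X] = 0.38·4 + 0.17·3.5 + 0.3·5.28 + 0.15·3 = 4.149.

4.1490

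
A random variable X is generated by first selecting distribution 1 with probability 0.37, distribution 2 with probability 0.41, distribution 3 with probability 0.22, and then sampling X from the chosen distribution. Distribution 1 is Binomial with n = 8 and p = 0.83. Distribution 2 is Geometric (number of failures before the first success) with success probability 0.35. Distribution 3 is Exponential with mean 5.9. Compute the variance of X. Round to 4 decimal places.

15.2405

Per component, 1: μ=6.64, E[X²]=45.2184; 2: μ=1.85714, E[X²]=8.7551; 3: μ=5.9, E[X²]=69.62.
E[X] = 0.37·6.64 + 0.41·1.85714 + 0.22·5.9 = 4.51623.
E[X²] = 0.37·45.2184 + 0.41·8.7551 + 0.22·69.62 = 35.6368.
Var(X) = E[X²] − (E[X])² = 35.6368 − 20.3963 = 15.2405.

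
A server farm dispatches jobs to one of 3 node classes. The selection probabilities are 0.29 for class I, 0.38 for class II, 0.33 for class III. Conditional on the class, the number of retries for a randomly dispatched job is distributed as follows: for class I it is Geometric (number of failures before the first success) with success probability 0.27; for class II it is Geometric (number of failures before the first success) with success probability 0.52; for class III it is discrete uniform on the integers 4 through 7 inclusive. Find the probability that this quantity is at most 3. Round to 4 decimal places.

0.5675

Conditional on each class, P(X ≤ 3): I: 0.716018; II: 0.946916; III: 0.
By total probability, P(X ≤ 3) = 0.29·0.716018 + 0.38·0.946916 + 0.33·0 = 0.567473.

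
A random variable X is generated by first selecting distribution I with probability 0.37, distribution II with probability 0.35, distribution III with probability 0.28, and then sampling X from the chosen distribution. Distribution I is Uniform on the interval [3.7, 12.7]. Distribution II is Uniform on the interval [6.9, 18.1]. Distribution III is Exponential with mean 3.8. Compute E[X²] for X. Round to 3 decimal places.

For each component E[X²] = Var + (mean)², giving I: 73.99; II: 166.703; III: 28.88.
Overall E[X²] = 0.37·73.99 + 0.35·166.703 + 0.28·28.88 = 93.8089.

93.809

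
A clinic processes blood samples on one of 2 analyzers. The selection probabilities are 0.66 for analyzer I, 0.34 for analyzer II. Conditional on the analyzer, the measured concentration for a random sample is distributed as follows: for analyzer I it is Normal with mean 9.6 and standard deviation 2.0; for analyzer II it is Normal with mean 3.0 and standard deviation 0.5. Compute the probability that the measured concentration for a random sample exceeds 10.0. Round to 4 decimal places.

Conditional on each analyzer, P(X > 10.0): I: 0.42074; II: 0.
By total probability, P(X > 10.0) = 0.66·0.42074 + 0.34·0 = 0.277689.

0.2777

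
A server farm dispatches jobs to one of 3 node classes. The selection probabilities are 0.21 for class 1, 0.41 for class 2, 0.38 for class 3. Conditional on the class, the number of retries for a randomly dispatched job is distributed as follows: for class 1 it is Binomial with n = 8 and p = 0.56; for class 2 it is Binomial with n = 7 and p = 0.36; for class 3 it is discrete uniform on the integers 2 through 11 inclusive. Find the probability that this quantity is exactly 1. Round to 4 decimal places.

0.0740

Conditional on each class, P(X = 1): 1: 0.0143036; 2: 0.173173; 3: 0.
By total probability, P(X = 1) = 0.21·0.0143036 + 0.41·0.173173 + 0.38·0 = 0.0740047.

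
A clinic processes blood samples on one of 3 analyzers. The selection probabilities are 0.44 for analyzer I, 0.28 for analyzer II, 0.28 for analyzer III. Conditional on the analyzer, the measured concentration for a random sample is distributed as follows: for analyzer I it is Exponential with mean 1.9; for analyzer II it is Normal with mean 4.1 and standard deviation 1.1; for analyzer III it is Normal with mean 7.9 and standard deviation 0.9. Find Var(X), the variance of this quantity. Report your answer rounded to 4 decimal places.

Per component, I: μ=1.9, E[X²]=7.22; II: μ=4.1, E[X²]=18.02; III: μ=7.9, E[X²]=63.22.
E[X] = 0.44·1.9 + 0.28·4.1 + 0.28·7.9 = 4.196.
E[X²] = 0.44·7.22 + 0.28·18.02 + 0.28·63.22 = 25.924.
Var(X) = E[X²] − (E[X])² = 25.924 − 17.6064 = 8.31758.

8.3176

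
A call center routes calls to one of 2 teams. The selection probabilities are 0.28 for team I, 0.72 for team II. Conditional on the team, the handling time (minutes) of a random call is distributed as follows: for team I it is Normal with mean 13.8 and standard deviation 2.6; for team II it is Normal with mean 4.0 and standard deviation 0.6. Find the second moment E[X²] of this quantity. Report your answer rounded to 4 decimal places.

66.9952

For each component E[X²] = Var + (mean)², giving I: 197.2; II: 16.36.
Overall E[X²] = 0.28·197.2 + 0.72·16.36 = 66.9952.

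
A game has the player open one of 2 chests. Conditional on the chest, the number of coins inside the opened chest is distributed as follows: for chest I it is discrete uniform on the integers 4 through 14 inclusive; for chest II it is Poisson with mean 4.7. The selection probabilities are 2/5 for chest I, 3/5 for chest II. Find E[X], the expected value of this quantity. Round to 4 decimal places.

6.4200

Component means — I: 9; II: 4.7.
E[X] = 0.4·9 + 0.6·4.7 = 6.42.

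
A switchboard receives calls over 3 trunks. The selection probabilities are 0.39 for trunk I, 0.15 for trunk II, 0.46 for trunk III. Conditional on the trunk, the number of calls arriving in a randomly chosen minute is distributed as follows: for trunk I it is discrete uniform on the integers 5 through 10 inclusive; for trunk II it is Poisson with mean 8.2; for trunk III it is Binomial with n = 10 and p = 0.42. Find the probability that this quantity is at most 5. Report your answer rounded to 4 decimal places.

0.4583

Conditional on each trunk, P(X ≤ 5): I: 0.166667; II: 0.173594; III: 0.798391.
By total probability, P(X ≤ 5) = 0.39·0.166667 + 0.15·0.173594 + 0.46·0.798391 = 0.458299.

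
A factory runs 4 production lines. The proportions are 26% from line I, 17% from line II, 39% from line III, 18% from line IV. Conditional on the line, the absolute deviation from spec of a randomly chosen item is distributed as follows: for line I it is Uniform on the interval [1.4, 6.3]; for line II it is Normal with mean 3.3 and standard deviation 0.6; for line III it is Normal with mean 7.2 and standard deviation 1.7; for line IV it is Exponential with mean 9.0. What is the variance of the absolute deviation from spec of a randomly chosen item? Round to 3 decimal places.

20.911

Per component, I: μ=3.85, E[X²]=16.8233; II: μ=3.3, E[X²]=11.25; III: μ=7.2, E[X²]=54.73; IV: μ=9, E[X²]=162.
E[X] = 0.26·3.85 + 0.17·3.3 + 0.39·7.2 + 0.18·9 = 5.99.
E[X²] = 0.26·16.8233 + 0.17·11.25 + 0.39·54.73 + 0.18·162 = 56.7913.
Var(X) = E[X²] − (E[X])² = 56.7913 − 35.8801 = 20.9112.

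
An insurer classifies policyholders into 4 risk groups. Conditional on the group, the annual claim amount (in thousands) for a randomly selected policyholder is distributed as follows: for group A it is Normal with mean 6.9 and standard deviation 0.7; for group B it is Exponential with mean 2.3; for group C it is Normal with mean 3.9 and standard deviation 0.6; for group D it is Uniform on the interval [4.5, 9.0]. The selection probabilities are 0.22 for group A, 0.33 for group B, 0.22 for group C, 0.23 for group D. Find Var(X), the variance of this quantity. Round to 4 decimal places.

Per component, A: μ=6.9, E[X²]=48.1; B: μ=2.3, E[X²]=10.58; C: μ=3.9, E[X²]=15.57; D: μ=6.75, E[X²]=47.25.
E[X] = 0.22·6.9 + 0.33·2.3 + 0.22·3.9 + 0.23·6.75 = 4.6875.
E[X²] = 0.22·48.1 + 0.33·10.58 + 0.22·15.57 + 0.23·47.25 = 28.3663.
Var(X) = E[X²] − (E[X])² = 28.3663 − 21.9727 = 6.39364.

6.3936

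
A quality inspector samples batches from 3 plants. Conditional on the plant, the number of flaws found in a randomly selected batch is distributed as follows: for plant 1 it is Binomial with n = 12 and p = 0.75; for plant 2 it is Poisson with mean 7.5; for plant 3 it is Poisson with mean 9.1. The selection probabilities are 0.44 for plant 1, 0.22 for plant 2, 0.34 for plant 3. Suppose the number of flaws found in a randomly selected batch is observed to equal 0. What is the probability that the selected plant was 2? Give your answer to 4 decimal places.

0.7621

Likelihoods P(X=0 | ·): 1: 5.96046e-08; 2: 0.000553084; 3: 0.000111666.
Posterior ∝ prior × likelihood. Numerator for 2: 0.22·0.000553084 = 0.000121679.
Normalizing constant: 0.44·5.96046e-08 + 0.22·0.000553084 + 0.34·0.000111666 = 0.000159671.
P(2 | observation) = 0.000121679 / 0.000159671 = 0.762057.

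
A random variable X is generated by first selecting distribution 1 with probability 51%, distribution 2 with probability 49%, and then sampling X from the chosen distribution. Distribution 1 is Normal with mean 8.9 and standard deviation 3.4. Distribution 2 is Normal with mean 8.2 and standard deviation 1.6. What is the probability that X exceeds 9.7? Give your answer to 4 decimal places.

Conditional on each component, P(X > 9.7): 1: 0.40699; 2: 0.174251.
By total probability, P(X > 9.7) = 0.51·0.40699 + 0.49·0.174251 = 0.292948.

0.2929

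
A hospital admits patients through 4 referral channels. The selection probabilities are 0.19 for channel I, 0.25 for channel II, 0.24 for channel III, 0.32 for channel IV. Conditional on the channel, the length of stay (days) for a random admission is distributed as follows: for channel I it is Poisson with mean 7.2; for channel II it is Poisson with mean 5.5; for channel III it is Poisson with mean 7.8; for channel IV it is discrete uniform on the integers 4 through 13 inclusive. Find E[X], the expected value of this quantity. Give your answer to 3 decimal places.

Component means — I: 7.2; II: 5.5; III: 7.8; IV: 8.5.
E[X] = 0.19·7.2 + 0.25·5.5 + 0.24·7.8 + 0.32·8.5 = 7.335.

7.335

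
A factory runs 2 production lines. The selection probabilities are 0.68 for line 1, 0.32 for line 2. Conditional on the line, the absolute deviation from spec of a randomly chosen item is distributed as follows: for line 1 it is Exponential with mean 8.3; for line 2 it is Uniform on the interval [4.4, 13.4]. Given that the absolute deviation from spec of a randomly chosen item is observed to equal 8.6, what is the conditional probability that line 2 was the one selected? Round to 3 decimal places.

Likelihoods f(8.6 | ·): 1: 0.0427494; 2: 0.111111.
Posterior ∝ prior × likelihood. Numerator for 2: 0.32·0.111111 = 0.0355556.
Normalizing constant: 0.68·0.0427494 + 0.32·0.111111 = 0.0646251.
P(2 | observation) = 0.0355556 / 0.0646251 = 0.550181.

0.550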